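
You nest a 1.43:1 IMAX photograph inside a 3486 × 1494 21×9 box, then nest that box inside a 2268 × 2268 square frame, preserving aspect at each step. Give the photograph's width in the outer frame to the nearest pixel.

1390 px

First fit — 1.43:1 IMAX into 3486×1494 spans the height: 2136.42 × 1494.00.
21×9 in 2268×2268: fills the width, so the intermediate becomes 2268.00 × 972.00 — a scale of ×0.6506.
So the photograph's width is 2136.42 × 0.6506 ≈ 1389.96.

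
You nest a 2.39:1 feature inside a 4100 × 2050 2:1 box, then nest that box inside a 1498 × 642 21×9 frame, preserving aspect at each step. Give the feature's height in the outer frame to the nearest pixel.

First fit — 2.39:1 into 4100×2050 spans the width: 4100.00 × 1715.48.
The 2:1 canvas is height-limited in 1498×642, giving 1284.00 × 642.00; scale factor 0.3132.
The feature scales with it: height 1715.48 × 0.3132 ≈ 537.24.

537 px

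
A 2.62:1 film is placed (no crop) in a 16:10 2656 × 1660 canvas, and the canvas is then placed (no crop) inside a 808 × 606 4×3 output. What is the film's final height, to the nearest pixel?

308 px

Inside the 2656×1660 canvas the film is width-limited at 2656.00 × 1013.74.
The 16:10 canvas is width-limited in 808×606, giving 808.00 × 505.00; scale factor 0.3042.
So the film's height is 1013.74 × 0.3042 ≈ 308.40.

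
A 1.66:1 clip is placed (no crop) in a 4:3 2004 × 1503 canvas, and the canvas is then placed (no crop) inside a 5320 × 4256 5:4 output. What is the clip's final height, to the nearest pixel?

3205 px

First fit — 1.66:1 into 2004×1503 spans the width: 2004.00 × 1207.23.
The 4:3 canvas is width-limited in 5320×4256, giving 5320.00 × 3990.00; scale factor 2.6547.
So the clip's height is 1207.23 × 2.6547 ≈ 3204.82.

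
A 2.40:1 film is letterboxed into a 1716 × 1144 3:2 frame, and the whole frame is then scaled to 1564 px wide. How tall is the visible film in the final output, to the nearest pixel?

652 px

At 1716×1144 the film is width-limited, so height = 1716 / 2.400 ≈ 715.00 px.
The frame scales by 1564/1716 = 0.9114; 715.00 × 0.9114 ≈ 651.67 px.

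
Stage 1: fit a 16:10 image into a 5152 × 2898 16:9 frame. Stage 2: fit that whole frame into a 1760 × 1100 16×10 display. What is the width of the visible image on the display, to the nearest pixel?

1584 px

First fit — 16:10 into 5152×2898 spans the height: 4636.80 × 2898.00.
Second fit — the 16:9 canvas into 1760×1100 spans the width: 1760.00 × 990.00 (×0.3416 from 5152×2898).
Applying the same ×0.3416: 4636.80 → 1584.00.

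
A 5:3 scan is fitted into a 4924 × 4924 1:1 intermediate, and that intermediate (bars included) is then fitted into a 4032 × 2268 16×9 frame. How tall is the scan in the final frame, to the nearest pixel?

5:3 in 4924×4924: fills the width, so the scan is 4924.00 × 2954.40.
1:1 in 4032×2268: fills the height, so the intermediate becomes 2268.00 × 2268.00 — a scale of ×0.4606.
So the scan's height is 2954.40 × 0.4606 ≈ 1360.80.

1361 px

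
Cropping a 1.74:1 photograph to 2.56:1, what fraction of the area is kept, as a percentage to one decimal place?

68.0%

2.56:1 is wider than 1.74:1, so the crop keeps the full width and trims the height.
Area ratio = (1.740)/(2.560) = 67.97% retained.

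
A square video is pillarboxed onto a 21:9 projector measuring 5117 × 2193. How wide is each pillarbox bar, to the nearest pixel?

Since 1.000 < 2.333, the video is height-limited.
That makes the image 2193.00 px wide (2193 × 1/1).
Black = 5117 − 2193.00 = 2924.00 px, or 1462.00 per bar.

1462 px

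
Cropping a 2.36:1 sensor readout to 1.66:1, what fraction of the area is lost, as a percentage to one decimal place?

29.7%

Going from 2.36:1 to 1.66:1 means cutting width while keeping height.
Fraction kept = (1.660)/(2.360) ≈ 70.34%, so 29.66% is lost.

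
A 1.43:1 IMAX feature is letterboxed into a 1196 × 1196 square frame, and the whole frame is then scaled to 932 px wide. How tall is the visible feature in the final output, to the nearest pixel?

At 1196×1196 the feature is width-limited, so height = 1196 / 1.430 ≈ 836.36 px.
The frame scales by 932/1196 = 0.7793; 836.36 × 0.7793 ≈ 651.75 px.

652 px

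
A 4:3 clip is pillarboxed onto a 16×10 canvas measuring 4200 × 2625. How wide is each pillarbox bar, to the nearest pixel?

Since 1.333 < 1.600, the clip is height-limited.
That makes the image 3500.00 px wide (2625 × 4/3).
Black = 4200 − 3500.00 = 700.00 px, or 350.00 per bar.

350 px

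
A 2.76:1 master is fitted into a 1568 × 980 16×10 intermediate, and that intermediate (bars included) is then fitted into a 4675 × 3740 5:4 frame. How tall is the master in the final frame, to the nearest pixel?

1694 px

2.76:1 in 1568×980: fills the width, so the master is 1568.00 × 568.12.
16×10 in 4675×3740: fills the width, so the intermediate becomes 4675.00 × 2921.88 — a scale of ×2.9815.
So the master's height is 568.12 × 2.9815 ≈ 1693.84.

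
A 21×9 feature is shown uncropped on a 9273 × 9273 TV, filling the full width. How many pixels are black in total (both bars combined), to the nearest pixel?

Content height = 9273 × 9/21 ≈ 3974.1429 px.
9273 − 3974.1429 = 5298.8571 px of bars.
That's 5298.8571 × 9273 ≈ 49136302 black pixels.

49136302 pixels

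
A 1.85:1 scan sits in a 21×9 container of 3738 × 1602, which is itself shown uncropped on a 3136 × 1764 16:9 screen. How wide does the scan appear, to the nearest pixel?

2486 px

First fit — 1.85:1 into 3738×1602 spans the height: 2963.70 × 1602.00.
21×9 in 3136×1764: fills the width, so the intermediate becomes 3136.00 × 1344.00 — a scale of ×0.8390.
The scan scales with it: width 2963.70 × 0.8390 ≈ 2486.40.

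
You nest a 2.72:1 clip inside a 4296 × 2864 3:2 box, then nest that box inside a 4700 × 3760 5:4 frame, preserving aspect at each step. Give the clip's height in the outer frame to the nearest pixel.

1728 px

First fit — 2.72:1 into 4296×2864 spans the width: 4296.00 × 1579.41.
3:2 in 4700×3760: fills the width, so the intermediate becomes 4700.00 × 3133.33 — a scale of ×1.0940.
Applying the same ×1.0940: 1579.41 → 1727.94.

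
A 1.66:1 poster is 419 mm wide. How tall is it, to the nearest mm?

At 1.66:1, 419 / 1.660 ≈ 252.41.

252 mm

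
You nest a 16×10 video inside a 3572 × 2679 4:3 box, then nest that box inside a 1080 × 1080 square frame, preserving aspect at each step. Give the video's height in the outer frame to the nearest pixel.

Inside the 3572×2679 canvas the video is width-limited at 3572.00 × 2232.50.
The 4:3 canvas is width-limited in 1080×1080, giving 1080.00 × 810.00; scale factor 0.3024.
Applying the same ×0.3024: 2232.50 → 675.00.

675 px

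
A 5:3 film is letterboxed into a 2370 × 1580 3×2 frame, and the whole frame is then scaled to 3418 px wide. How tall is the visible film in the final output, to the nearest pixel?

2051 px

At 2370×1580 the film is width-limited, so height = 2370 × 3/5 ≈ 1422.00 px.
Scaling 2370 → 3418 is ×1.4422, so the height becomes 1422.00 × 1.4422 ≈ 2050.80 px.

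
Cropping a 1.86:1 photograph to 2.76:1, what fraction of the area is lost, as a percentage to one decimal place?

32.6%

Going from 1.86:1 to 2.76:1 means cutting height while keeping width.
Area ratio = (1.860)/(2.760) = 67.39%; the remaining 32.61% is cropped out.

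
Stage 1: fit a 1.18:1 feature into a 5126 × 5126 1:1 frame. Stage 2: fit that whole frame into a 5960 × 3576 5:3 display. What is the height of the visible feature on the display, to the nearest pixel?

First fit — 1.18:1 into 5126×5126 spans the width: 5126.00 × 4344.07.
The 1:1 canvas is height-limited in 5960×3576, giving 3576.00 × 3576.00; scale factor 0.6976.
Applying the same ×0.6976: 4344.07 → 3030.51.

3031 px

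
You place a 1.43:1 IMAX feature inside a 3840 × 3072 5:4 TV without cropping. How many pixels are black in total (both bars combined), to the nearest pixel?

1484872 pixels

Since 1.430 > 1.250, the feature is width-limited.
Content height = 3840 / 1.430 ≈ 2685.3147 px.
Black = 3072 − 2685.3147 = 386.6853 px.
Bar area = 386.6853 × 3840 ≈ 1484872 px.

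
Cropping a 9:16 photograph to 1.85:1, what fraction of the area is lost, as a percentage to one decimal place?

The width stays; only height is cut (since 1.85:1 is wider than 9:16).
Fraction kept = (0.562)/(1.850) ≈ 30.41%, so 69.59% is lost.

69.6%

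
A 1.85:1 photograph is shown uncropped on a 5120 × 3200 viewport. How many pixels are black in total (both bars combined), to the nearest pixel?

2214054 pixels

1.85:1 (1.850) > 16:10 (1.600), so the photograph fills the width.
Content height = 5120 / 1.850 ≈ 2767.5676 px.
3200 − 2767.5676 = 432.4324 px of bars.
That's 432.4324 × 5120 ≈ 2214054 black pixels.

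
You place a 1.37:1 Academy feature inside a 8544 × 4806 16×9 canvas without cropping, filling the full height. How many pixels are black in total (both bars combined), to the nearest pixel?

9418703 pixels

The feature is 4806 × 1.370 ≈ 6584.2200 px wide.
8544 − 6584.2200 = 1959.7800 px of bars.
Across the 4806-px span: 1959.7800 × 4806 ≈ 9418703 px.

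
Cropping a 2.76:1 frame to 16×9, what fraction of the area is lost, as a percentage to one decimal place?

16×9 is narrower than 2.76:1, so the crop keeps the full height and trims the width.
Area ratio = (1.778)/(2.760) = 64.41%; the remaining 35.59% is cropped out.

35.6%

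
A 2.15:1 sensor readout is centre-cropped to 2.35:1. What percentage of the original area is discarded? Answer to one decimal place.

8.5%

2.35:1 is wider than 2.15:1, so the crop keeps the full width and trims the height.
Area ratio = (2.150)/(2.350) = 91.49%; the remaining 8.51% is cropped out.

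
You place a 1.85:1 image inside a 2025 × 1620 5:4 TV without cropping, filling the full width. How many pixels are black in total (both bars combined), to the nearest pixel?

1063946 pixels

Content height = 2025 / 1.850 ≈ 1094.5946 px.
Black = 1620 − 1094.5946 = 525.4054 px.
Bar area = 525.4054 × 2025 ≈ 1063946 px.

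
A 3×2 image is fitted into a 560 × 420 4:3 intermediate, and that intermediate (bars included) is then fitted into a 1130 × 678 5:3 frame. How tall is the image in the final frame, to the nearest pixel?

First fit — 3×2 into 560×420 spans the width: 560.00 × 373.33.
4:3 in 1130×678: fills the height, so the intermediate becomes 904.00 × 678.00 — a scale of ×1.6143.
The image scales with it: height 373.33 × 1.6143 ≈ 602.67.

603 px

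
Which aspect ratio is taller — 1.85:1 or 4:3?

1.85 and 4:3 = 1.333; 1.85 > 1.333. The smaller width-to-height ratio is the taller frame.

4:3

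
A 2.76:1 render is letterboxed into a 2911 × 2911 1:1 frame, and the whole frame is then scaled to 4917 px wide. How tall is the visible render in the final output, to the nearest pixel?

1782 px

In the 2911×2911 frame the render fills the width: height = 2911 / 2.760 ≈ 1054.71 px.
Resizing to 4917 px wide multiplies everything by 1.6891: 1054.71 → 1781.52 px.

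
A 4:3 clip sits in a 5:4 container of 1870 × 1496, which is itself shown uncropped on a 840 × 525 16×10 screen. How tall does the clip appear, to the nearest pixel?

492 px

First fit — 4:3 into 1870×1496 spans the width: 1870.00 × 1402.50.
The 5:4 canvas is height-limited in 840×525, giving 656.25 × 525.00; scale factor 0.3509.
Applying the same ×0.3509: 1402.50 → 492.19.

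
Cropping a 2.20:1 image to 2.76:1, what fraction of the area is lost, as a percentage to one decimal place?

2.76:1 is wider than 2.20:1, so the crop keeps the full width and trims the height.
Fraction kept = (2.200)/(2.760) ≈ 79.71%, so 20.29% is lost.

20.3%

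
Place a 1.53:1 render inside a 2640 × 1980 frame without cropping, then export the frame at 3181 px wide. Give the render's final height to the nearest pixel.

2079 px

At 2640×1980 the render is width-limited, so height = 2640 / 1.530 ≈ 1725.49 px.
Scaling 2640 → 3181 is ×1.2049, so the height becomes 1725.49 × 1.2049 ≈ 2079.08 px.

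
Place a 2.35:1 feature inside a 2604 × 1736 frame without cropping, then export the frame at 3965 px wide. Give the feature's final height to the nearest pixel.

Fitted into 2604×1736, the feature spans the width; its height is 2604 / 2.350 ≈ 1108.09 px.
Scaling 2604 → 3965 is ×1.5227, so the height becomes 1108.09 × 1.5227 ≈ 1687.23 px.

1687 px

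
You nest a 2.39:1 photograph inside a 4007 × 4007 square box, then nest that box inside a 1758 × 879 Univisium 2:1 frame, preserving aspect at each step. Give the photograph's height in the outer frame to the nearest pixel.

First fit — 2.39:1 into 4007×4007 spans the width: 4007.00 × 1676.57.
Second fit — the square canvas into 1758×879 spans the height: 879.00 × 879.00 (×0.2194 from 4007×4007).
The photograph scales with it: height 1676.57 × 0.2194 ≈ 367.78.

368 px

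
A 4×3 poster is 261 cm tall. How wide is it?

Width = 261 / 3 × 4 = 348.

348 cm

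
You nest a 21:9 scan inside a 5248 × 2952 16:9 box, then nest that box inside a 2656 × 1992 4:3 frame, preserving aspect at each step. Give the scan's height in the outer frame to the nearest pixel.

21:9 in 5248×2952: fills the width, so the scan is 5248.00 × 2249.14.
The 16:9 canvas is width-limited in 2656×1992, giving 2656.00 × 1494.00; scale factor 0.5061.
So the scan's height is 2249.14 × 0.5061 ≈ 1138.29.

1138 px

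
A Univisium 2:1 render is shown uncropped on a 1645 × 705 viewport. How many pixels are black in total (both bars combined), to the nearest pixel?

165675 pixels

Since 2.000 < 2.333, the render is height-limited.
The render is 705 × 2/1 ≈ 1410.0000 px wide.
1645 − 1410.0000 = 235.0000 px of bars.
Bar area = 235.0000 × 705 ≈ 165675 px.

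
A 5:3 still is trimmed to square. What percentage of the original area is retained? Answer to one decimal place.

60.0%

The height stays; only width is cut (since square is narrower than 5:3).
(1.000)/(1.667) ≈ 0.600 of the area survives.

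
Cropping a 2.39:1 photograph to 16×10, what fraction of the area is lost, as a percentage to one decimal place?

Going from 2.39:1 to 16×10 means cutting width while keeping height.
Area ratio = (1.600)/(2.390) = 66.95%; the remaining 33.05% is cropped out.

33.1%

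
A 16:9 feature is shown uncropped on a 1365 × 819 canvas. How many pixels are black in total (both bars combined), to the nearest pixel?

69871 pixels

16:9 (1.778) > 5:3 (1.667), so the feature fills the width.
The feature is 1365 × 9/16 ≈ 767.8125 px tall.
819 − 767.8125 = 51.1875 px of bars.
That's 51.1875 × 1365 ≈ 69871 black pixels.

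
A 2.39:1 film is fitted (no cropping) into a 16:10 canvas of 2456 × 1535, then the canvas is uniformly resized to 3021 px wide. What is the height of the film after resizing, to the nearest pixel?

At 2456×1535 the film is width-limited, so height = 2456 / 2.390 ≈ 1027.62 px.
Resizing to 3021 px wide multiplies everything by 1.2300: 1027.62 → 1264.02 px.

1264 px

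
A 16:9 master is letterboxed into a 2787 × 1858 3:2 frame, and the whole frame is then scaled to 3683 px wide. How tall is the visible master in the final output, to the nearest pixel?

In the 2787×1858 frame the master fills the width: height = 2787 × 9/16 ≈ 1567.69 px.
Resizing to 3683 px wide multiplies everything by 1.3215: 1567.69 → 2071.69 px.

2072 px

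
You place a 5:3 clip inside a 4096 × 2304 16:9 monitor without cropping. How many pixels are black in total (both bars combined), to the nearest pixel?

589824 pixels

5:3 (1.667) < 16:9 (1.778), so the clip fills the height.
Content width = 2304 × 5/3 ≈ 3840.0000 px.
Leftover width: 4096 − 3840.0000 = 256.0000 px.
That's 256.0000 × 2304 ≈ 589824 black pixels.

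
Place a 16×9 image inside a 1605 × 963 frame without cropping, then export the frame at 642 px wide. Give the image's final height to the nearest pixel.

361 px

In the 1605×963 frame the image fills the width: height = 1605 × 9/16 ≈ 902.81 px.
Scaling 1605 → 642 is ×0.4000, so the height becomes 902.81 × 0.4000 ≈ 361.12 px.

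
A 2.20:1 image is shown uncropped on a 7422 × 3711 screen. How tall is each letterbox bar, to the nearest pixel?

169 px

2.20:1 (2.200) > Univisium 2:1 (2.000), so the image fills the width.
Content height = 7422 / 2.200 ≈ 3373.64 px.
Leftover height: 3711 − 3373.64 = 337.36 px → 168.68 each side.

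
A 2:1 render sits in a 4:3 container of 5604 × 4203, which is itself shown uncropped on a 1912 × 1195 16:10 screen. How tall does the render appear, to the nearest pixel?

2:1 in 5604×4203: fills the width, so the render is 5604.00 × 2802.00.
The 4:3 canvas is height-limited in 1912×1195, giving 1593.33 × 1195.00; scale factor 0.2843.
The render scales with it: height 2802.00 × 0.2843 ≈ 796.67.

797 px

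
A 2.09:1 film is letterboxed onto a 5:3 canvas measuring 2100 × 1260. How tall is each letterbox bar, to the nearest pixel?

128 px

2.09:1 (2.090) > 5:3 (1.667), so the film fills the width.
Content height = 2100 / 2.090 ≈ 1004.78 px.
Leftover height: 1260 − 1004.78 = 255.22 px → 127.61 each side.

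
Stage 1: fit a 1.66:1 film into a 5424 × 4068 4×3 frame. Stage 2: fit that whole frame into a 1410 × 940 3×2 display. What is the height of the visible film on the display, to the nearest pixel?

First fit — 1.66:1 into 5424×4068 spans the width: 5424.00 × 3267.47.
4×3 in 1410×940: fills the height, so the intermediate becomes 1253.33 × 940.00 — a scale of ×0.2311.
The film scales with it: height 3267.47 × 0.2311 ≈ 755.02.

755 px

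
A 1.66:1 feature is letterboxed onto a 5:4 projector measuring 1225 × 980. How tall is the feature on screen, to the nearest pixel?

Since 1.660 > 1.250, the feature is width-limited.
Content height = 1225 / 1.660 ≈ 737.95 px.

738 px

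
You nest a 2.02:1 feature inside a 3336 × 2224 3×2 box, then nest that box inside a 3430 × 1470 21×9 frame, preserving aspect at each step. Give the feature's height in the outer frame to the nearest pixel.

1092 px

Inside the 3336×2224 canvas the feature is width-limited at 3336.00 × 1651.49.
3×2 in 3430×1470: fills the height, so the intermediate becomes 2205.00 × 1470.00 — a scale of ×0.6610.
Applying the same ×0.6610: 1651.49 → 1091.58.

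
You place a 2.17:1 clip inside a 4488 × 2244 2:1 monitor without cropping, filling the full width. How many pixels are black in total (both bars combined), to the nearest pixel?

Content height = 4488 / 2.170 ≈ 2068.2028 px.
2244 − 2068.2028 = 175.7972 px of bars.
That's 175.7972 × 4488 ≈ 788978 black pixels.

788978 pixels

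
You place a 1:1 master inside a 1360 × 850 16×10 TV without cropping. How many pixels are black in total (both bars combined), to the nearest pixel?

433500 pixels

1:1 is narrower than 16×10, so it spans the full height.
The master is 850 × 1/1 ≈ 850.0000 px wide.
Black = 1360 − 850.0000 = 510.0000 px.
Across the 850-px span: 510.0000 × 850 ≈ 433500 px.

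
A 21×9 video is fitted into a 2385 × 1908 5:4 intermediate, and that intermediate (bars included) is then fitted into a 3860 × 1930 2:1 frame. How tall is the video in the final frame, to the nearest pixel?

1034 px

Inside the 2385×1908 canvas the video is width-limited at 2385.00 × 1022.14.
The 5:4 canvas is height-limited in 3860×1930, giving 2412.50 × 1930.00; scale factor 1.0115.
Applying the same ×1.0115: 1022.14 → 1033.93.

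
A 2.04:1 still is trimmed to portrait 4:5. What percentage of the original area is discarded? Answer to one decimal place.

The height stays; only width is cut (since portrait 4:5 is narrower than 2.04:1).
(0.800)/(2.040) ≈ 0.392 of the area survives, leaving 60.78% discarded.

60.8%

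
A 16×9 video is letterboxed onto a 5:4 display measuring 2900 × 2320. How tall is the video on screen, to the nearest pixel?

16×9 (1.778) > 5:4 (1.250), so the video fills the width.
Content height = 2900 × 9/16 ≈ 1631.25 px.

1631 px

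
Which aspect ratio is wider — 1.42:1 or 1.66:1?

1.66:1

1.42 and 1.66; 1.66 > 1.42.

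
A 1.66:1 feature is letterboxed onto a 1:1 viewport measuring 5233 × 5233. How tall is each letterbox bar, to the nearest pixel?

1040 px

1.66:1 (1.660) > 1:1 (1.000), so the feature fills the width.
The feature is 5233 / 1.660 ≈ 3152.41 px tall.
Leftover height: 5233 − 3152.41 = 2080.59 px → 1040.30 each side.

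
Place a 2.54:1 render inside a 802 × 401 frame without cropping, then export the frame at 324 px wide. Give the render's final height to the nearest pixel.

Fitted into 802×401, the render spans the width; its height is 802 / 2.540 ≈ 315.75 px.
Resizing to 324 px wide multiplies everything by 0.4040: 315.75 → 127.56 px.

128 px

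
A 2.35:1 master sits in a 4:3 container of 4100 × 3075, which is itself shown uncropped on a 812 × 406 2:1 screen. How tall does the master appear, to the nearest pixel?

First fit — 2.35:1 into 4100×3075 spans the width: 4100.00 × 1744.68.
4:3 in 812×406: fills the height, so the intermediate becomes 541.33 × 406.00 — a scale of ×0.1320.
So the master's height is 1744.68 × 0.1320 ≈ 230.35.

230 px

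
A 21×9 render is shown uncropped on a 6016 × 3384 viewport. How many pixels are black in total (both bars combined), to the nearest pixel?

21×9 is wider than 16:9, so it spans the full width.
Content height = 6016 × 9/21 ≈ 2578.2857 px.
Leftover height: 3384 − 2578.2857 = 805.7143 px.
That's 805.7143 × 6016 ≈ 4847177 black pixels.

4847177 pixels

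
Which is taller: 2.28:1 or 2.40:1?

2.28:1

2.28 and 2.4; 2.4 > 2.28. The smaller width-to-height ratio is the taller frame.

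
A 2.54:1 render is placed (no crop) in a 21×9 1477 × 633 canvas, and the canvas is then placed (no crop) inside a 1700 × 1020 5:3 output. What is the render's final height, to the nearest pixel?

Inside the 1477×633 canvas the render is width-limited at 1477.00 × 581.50.
The 21×9 canvas is width-limited in 1700×1020, giving 1700.00 × 728.57; scale factor 1.1510.
Applying the same ×1.1510: 581.50 → 669.29.

669 px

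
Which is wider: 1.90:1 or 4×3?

1.9 and 4×3 = 1.333; 1.9 > 1.333.

1.90:1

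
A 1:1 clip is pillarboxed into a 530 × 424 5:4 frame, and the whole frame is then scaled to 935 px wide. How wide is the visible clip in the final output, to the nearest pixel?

At 530×424 the clip is height-limited, so width = 424 × 1/1 ≈ 424.00 px.
Resizing to 935 px wide multiplies everything by 1.7642: 424.00 → 748.00 px.

748 px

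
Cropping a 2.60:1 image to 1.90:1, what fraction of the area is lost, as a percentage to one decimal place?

26.9%

1.90:1 is narrower than 2.60:1, so the crop keeps the full height and trims the width.
Fraction kept = (1.900)/(2.600) ≈ 73.08%, so 26.92% is lost.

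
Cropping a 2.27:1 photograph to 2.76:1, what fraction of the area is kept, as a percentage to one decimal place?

2.76:1 is wider than 2.27:1, so the crop keeps the full width and trims the height.
Area ratio = (2.270)/(2.760) = 82.25% retained.

82.2%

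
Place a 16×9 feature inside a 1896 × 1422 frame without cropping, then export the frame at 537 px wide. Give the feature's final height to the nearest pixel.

302 px

In the 1896×1422 frame the feature fills the width: height = 1896 × 9/16 ≈ 1066.50 px.
The frame scales by 537/1896 = 0.2832; 1066.50 × 0.2832 ≈ 302.06 px.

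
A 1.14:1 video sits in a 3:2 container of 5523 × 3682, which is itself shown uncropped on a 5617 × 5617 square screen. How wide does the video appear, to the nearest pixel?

4269 px

Inside the 5523×3682 canvas the video is height-limited at 4197.48 × 3682.00.
The 3:2 canvas is width-limited in 5617×5617, giving 5617.00 × 3744.67; scale factor 1.0170.
The video scales with it: width 4197.48 × 1.0170 ≈ 4268.92.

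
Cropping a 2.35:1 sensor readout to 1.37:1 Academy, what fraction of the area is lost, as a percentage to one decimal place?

41.7%

Going from 2.35:1 to 1.37:1 Academy means cutting width while keeping height.
(1.370)/(2.350) ≈ 0.583 of the area survives, leaving 41.70% discarded.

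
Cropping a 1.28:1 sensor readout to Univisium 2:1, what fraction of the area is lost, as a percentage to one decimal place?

36.0%

Going from 1.28:1 to Univisium 2:1 means cutting height while keeping width.
Area ratio = (1.280)/(2.000) = 64.00%; the remaining 36.00% is cropped out.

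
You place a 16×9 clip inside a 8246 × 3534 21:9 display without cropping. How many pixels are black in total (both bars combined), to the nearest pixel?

6938420 pixels

16×9 (1.778) < 21:9 (2.333), so the clip fills the height.
The clip is 3534 × 16/9 ≈ 6282.6667 px wide.
8246 − 6282.6667 = 1963.3333 px of bars.
Bar area = 1963.3333 × 3534 ≈ 6938420 px.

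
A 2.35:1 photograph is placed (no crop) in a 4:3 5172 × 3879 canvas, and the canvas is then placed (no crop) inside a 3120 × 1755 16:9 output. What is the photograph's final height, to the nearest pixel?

996 px

2.35:1 in 5172×3879: fills the width, so the photograph is 5172.00 × 2200.85.
The 4:3 canvas is height-limited in 3120×1755, giving 2340.00 × 1755.00; scale factor 0.4524.
The photograph scales with it: height 2200.85 × 0.4524 ≈ 995.74.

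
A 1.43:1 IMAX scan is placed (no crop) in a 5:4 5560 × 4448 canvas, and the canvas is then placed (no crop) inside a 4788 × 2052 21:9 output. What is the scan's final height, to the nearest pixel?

1794 px

1.43:1 IMAX in 5560×4448: fills the width, so the scan is 5560.00 × 3888.11.
The 5:4 canvas is height-limited in 4788×2052, giving 2565.00 × 2052.00; scale factor 0.4613.
Applying the same ×0.4613: 3888.11 → 1793.71.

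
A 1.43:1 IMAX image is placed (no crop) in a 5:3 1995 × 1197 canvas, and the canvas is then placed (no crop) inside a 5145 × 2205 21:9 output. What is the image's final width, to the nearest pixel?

3153 px

Inside the 1995×1197 canvas the image is height-limited at 1711.71 × 1197.00.
The 5:3 canvas is height-limited in 5145×2205, giving 3675.00 × 2205.00; scale factor 1.8421.
The image scales with it: width 1711.71 × 1.8421 ≈ 3153.15.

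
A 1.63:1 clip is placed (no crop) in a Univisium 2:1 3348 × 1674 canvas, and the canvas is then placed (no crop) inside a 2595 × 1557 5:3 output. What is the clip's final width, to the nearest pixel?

2115 px

Inside the 3348×1674 canvas the clip is height-limited at 2728.62 × 1674.00.
Univisium 2:1 in 2595×1557: fills the width, so the intermediate becomes 2595.00 × 1297.50 — a scale of ×0.7751.
Applying the same ×0.7751: 2728.62 → 2114.93.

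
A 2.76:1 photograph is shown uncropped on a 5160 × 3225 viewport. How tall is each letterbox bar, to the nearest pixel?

678 px

2.76:1 is wider than 16:10, so it spans the full width.
The photograph is 5160 / 2.760 ≈ 1869.57 px tall.
3225 − 1869.57 = 1355.43 px of bars (677.72 each).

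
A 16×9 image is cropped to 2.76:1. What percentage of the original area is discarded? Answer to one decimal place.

The width stays; only height is cut (since 2.76:1 is wider than 16×9).
(1.778)/(2.760) ≈ 0.644 of the area survives, leaving 35.59% discarded.

35.6%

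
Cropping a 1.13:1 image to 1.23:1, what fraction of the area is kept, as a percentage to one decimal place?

91.9%

Going from 1.13:1 to 1.23:1 means cutting height while keeping width.
Area ratio = (1.130)/(1.230) = 91.87% retained.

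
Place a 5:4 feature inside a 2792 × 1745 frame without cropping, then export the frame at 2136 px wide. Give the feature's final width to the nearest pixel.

At 2792×1745 the feature is height-limited, so width = 1745 × 5/4 ≈ 2181.25 px.
Resizing to 2136 px wide multiplies everything by 0.7650: 2181.25 → 1668.75 px.

1669 px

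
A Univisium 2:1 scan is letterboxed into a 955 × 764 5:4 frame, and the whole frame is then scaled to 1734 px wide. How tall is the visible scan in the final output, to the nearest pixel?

Fitted into 955×764, the scan spans the width; its height is 955 × 1/2 ≈ 477.50 px.
Scaling 955 → 1734 is ×1.8157, so the height becomes 477.50 × 1.8157 ≈ 867.00 px.

867 px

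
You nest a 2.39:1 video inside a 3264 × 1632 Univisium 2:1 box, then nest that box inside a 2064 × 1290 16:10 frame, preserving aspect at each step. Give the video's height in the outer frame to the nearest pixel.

2.39:1 in 3264×1632: fills the width, so the video is 3264.00 × 1365.69.
Second fit — the Univisium 2:1 canvas into 2064×1290 spans the width: 2064.00 × 1032.00 (×0.6324 from 3264×1632).
So the video's height is 1365.69 × 0.6324 ≈ 863.60.

864 px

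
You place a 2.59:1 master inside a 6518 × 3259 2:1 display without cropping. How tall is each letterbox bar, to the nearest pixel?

371 px

2.59:1 (2.590) > 2:1 (2.000), so the master fills the width.
The master is 6518 / 2.590 ≈ 2516.60 px tall.
Black = 3259 − 2516.60 = 742.40 px, or 371.20 per bar.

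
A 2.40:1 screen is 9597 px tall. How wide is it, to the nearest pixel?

At 2.40:1, 9597 × 2.400 ≈ 23032.80.

23033 px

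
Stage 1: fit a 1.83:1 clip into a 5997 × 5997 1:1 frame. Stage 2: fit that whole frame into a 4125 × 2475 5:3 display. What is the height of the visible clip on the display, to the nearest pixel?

Inside the 5997×5997 canvas the clip is width-limited at 5997.00 × 3277.05.
1:1 in 4125×2475: fills the height, so the intermediate becomes 2475.00 × 2475.00 — a scale of ×0.4127.
Applying the same ×0.4127: 3277.05 → 1352.46.

1352 px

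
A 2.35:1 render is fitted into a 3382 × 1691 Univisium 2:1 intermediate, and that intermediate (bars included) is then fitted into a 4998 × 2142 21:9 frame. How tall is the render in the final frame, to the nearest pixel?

1823 px

2.35:1 in 3382×1691: fills the width, so the render is 3382.00 × 1439.15.
Second fit — the Univisium 2:1 canvas into 4998×2142 spans the height: 4284.00 × 2142.00 (×1.2667 from 3382×1691).
The render scales with it: height 1439.15 × 1.2667 ≈ 1822.98.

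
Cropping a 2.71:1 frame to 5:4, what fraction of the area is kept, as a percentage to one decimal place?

46.1%

5:4 is narrower than 2.71:1, so the crop keeps the full height and trims the width.
Area ratio = (1.250)/(2.710) = 46.13% retained.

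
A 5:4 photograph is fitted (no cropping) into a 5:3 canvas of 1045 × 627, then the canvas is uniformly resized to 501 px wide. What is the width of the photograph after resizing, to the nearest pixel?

In the 1045×627 frame the photograph fills the height: width = 627 × 5/4 ≈ 783.75 px.
Resizing to 501 px wide multiplies everything by 0.4794: 783.75 → 375.75 px.

376 px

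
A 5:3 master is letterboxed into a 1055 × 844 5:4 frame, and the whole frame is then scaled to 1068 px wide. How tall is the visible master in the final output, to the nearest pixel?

At 1055×844 the master is width-limited, so height = 1055 × 3/5 ≈ 633.00 px.
Resizing to 1068 px wide multiplies everything by 1.0123: 633.00 → 640.80 px.

641 px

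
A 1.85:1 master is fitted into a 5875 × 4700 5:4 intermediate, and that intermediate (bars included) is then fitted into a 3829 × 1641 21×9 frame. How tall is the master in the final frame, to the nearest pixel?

First fit — 1.85:1 into 5875×4700 spans the width: 5875.00 × 3175.68.
The 5:4 canvas is height-limited in 3829×1641, giving 2051.25 × 1641.00; scale factor 0.3491.
So the master's height is 3175.68 × 0.3491 ≈ 1108.78.

1109 px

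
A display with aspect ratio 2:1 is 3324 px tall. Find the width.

6648 px

3324·2/1 = 6648.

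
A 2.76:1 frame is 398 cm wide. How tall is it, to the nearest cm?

Height = 398 / 2.760 = 144.20.

144 cm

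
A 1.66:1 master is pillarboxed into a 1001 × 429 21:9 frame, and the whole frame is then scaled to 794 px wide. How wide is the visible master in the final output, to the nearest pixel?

565 px

At 1001×429 the master is height-limited, so width = 429 × 1.660 ≈ 712.14 px.
The frame scales by 794/1001 = 0.7932; 712.14 × 0.7932 ≈ 564.87 px.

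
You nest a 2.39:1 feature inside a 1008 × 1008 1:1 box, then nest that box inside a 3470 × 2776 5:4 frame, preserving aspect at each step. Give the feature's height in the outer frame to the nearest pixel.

1162 px

2.39:1 in 1008×1008: fills the width, so the feature is 1008.00 × 421.76.
The 1:1 canvas is height-limited in 3470×2776, giving 2776.00 × 2776.00; scale factor 2.7540.
The feature scales with it: height 421.76 × 2.7540 ≈ 1161.51.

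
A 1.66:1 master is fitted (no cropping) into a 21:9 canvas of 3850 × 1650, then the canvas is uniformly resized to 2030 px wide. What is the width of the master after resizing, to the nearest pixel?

1444 px

At 3850×1650 the master is height-limited, so width = 1650 × 1.660 ≈ 2739.00 px.
The frame scales by 2030/3850 = 0.5273; 2739.00 × 0.5273 ≈ 1444.20 px.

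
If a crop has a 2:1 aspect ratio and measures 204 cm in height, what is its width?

408 cm

At 2:1, 204 / 1 × 2 ≈ 408.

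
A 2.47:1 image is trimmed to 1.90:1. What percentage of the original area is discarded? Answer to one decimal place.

23.1%

The height stays; only width is cut (since 1.90:1 is narrower than 2.47:1).
(1.900)/(2.470) ≈ 0.769 of the area survives, leaving 23.08% discarded.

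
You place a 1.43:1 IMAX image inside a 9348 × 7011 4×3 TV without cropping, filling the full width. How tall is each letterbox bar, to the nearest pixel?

237 px

That makes the image 6537.06 px tall (9348 / 1.430).
Leftover height: 7011 − 6537.06 = 473.94 px → 236.97 each side.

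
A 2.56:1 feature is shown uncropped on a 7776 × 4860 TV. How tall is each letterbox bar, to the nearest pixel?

2.56:1 is wider than 16:10, so it spans the full width.
Content height = 7776 / 2.560 ≈ 3037.50 px.
Leftover height: 4860 − 3037.50 = 1822.50 px → 911.25 each side.

911 px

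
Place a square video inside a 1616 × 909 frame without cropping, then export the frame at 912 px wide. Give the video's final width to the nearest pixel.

513 px

At 1616×909 the video is height-limited, so width = 909 × 1/1 ≈ 909.00 px.
Scaling 1616 → 912 is ×0.5644, so the width becomes 909.00 × 0.5644 ≈ 513.00 px.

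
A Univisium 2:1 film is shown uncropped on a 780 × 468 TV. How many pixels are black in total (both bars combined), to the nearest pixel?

Since 2.000 > 1.667, the film is width-limited.
That makes the image 390.0000 px tall (780 × 1/2).
Leftover height: 468 − 390.0000 = 78.0000 px.
That's 78.0000 × 780 ≈ 60840 black pixels.

60840 pixels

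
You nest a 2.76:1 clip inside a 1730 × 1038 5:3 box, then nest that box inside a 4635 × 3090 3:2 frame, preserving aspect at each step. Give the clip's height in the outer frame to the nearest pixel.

Inside the 1730×1038 canvas the clip is width-limited at 1730.00 × 626.81.
The 5:3 canvas is width-limited in 4635×3090, giving 4635.00 × 2781.00; scale factor 2.6792.
Applying the same ×2.6792: 626.81 → 1679.35.

1679 px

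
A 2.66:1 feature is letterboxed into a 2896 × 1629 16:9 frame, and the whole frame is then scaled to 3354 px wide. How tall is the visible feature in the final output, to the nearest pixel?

At 2896×1629 the feature is width-limited, so height = 2896 / 2.660 ≈ 1088.72 px.
Scaling 2896 → 3354 is ×1.1581, so the height becomes 1088.72 × 1.1581 ≈ 1260.90 px.

1261 px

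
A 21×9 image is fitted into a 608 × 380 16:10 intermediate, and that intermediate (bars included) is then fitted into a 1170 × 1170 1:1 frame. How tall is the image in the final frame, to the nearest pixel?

21×9 in 608×380: fills the width, so the image is 608.00 × 260.57.
Second fit — the 16:10 canvas into 1170×1170 spans the width: 1170.00 × 731.25 (×1.9243 from 608×380).
So the image's height is 260.57 × 1.9243 ≈ 501.43.

501 px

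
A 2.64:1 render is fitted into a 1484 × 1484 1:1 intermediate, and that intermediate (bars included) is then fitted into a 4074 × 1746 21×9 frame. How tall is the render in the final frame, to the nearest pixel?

Inside the 1484×1484 canvas the render is width-limited at 1484.00 × 562.12.
Second fit — the 1:1 canvas into 4074×1746 spans the height: 1746.00 × 1746.00 (×1.1765 from 1484×1484).
Applying the same ×1.1765: 562.12 → 661.36.

661 px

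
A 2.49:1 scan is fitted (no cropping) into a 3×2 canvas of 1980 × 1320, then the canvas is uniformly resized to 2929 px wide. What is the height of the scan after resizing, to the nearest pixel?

At 1980×1320 the scan is width-limited, so height = 1980 / 2.490 ≈ 795.18 px.
Resizing to 2929 px wide multiplies everything by 1.4793: 795.18 → 1176.31 px.

1176 px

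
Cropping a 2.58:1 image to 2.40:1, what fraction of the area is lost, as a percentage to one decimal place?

Going from 2.58:1 to 2.40:1 means cutting width while keeping height.
Fraction kept = (2.400)/(2.580) ≈ 93.02%, so 6.98% is lost.

7.0%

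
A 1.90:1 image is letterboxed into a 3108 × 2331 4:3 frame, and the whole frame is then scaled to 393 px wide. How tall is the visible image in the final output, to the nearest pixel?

207 px

At 3108×2331 the image is width-limited, so height = 3108 / 1.900 ≈ 1635.79 px.
The frame scales by 393/3108 = 0.1264; 1635.79 × 0.1264 ≈ 206.84 px.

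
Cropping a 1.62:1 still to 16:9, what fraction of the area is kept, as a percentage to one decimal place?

16:9 is wider than 1.62:1, so the crop keeps the full width and trims the height.
(1.620)/(1.778) ≈ 0.911 of the area survives.

91.1%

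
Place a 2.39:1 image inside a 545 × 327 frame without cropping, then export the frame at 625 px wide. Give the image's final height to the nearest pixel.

Fitted into 545×327, the image spans the width; its height is 545 / 2.390 ≈ 228.03 px.
Resizing to 625 px wide multiplies everything by 1.1468: 228.03 → 261.51 px.

262 px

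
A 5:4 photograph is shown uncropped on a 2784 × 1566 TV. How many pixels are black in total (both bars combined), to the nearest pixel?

Since 1.250 < 1.778, the photograph is height-limited.
The photograph is 1566 × 5/4 ≈ 1957.5000 px wide.
2784 − 1957.5000 = 826.5000 px of bars.
Across the 1566-px span: 826.5000 × 1566 ≈ 1294299 px.

1294299 pixels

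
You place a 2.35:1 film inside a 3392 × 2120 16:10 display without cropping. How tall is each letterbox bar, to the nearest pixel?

338 px

2.35:1 is wider than 16:10, so it spans the full width.
Content height = 3392 / 2.350 ≈ 1443.40 px.
Black = 2120 − 1443.40 = 676.60 px, or 338.30 per bar.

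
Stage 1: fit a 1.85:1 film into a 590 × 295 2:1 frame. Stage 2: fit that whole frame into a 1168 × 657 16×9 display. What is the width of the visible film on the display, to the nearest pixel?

First fit — 1.85:1 into 590×295 spans the height: 545.75 × 295.00.
2:1 in 1168×657: fills the width, so the intermediate becomes 1168.00 × 584.00 — a scale of ×1.9797.
Applying the same ×1.9797: 545.75 → 1080.40.

1080 px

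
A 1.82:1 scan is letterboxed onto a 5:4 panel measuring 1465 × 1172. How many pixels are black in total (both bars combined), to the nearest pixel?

Since 1.820 > 1.250, the scan is width-limited.
The scan is 1465 / 1.820 ≈ 804.9451 px tall.
Black = 1172 − 804.9451 = 367.0549 px.
Across the 1465-px span: 367.0549 × 1465 ≈ 537735 px.

537735 pixels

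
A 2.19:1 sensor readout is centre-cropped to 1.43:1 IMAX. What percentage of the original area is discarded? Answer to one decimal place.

1.43:1 IMAX is narrower than 2.19:1, so the crop keeps the full height and trims the width.
Area ratio = (1.430)/(2.190) = 65.30%; the remaining 34.70% is cropped out.

34.7%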